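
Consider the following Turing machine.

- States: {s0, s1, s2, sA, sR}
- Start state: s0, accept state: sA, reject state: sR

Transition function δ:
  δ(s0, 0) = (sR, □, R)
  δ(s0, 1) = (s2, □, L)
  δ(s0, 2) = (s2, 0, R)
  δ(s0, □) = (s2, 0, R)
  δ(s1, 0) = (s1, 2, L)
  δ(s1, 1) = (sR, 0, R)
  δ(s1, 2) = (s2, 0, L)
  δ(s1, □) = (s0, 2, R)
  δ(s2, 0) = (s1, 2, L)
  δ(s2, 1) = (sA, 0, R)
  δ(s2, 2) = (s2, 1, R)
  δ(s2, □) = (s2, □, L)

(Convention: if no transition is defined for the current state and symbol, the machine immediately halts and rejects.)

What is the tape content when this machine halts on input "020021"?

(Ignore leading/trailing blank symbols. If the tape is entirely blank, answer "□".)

Execution trace:
Initial: [s0]020021
Step 1: δ(s0, 0) = (sR, □, R) → □[sR]20021

The machine reaches the reject state sR and halts.

Final tape (ignoring leading/trailing blanks): 20021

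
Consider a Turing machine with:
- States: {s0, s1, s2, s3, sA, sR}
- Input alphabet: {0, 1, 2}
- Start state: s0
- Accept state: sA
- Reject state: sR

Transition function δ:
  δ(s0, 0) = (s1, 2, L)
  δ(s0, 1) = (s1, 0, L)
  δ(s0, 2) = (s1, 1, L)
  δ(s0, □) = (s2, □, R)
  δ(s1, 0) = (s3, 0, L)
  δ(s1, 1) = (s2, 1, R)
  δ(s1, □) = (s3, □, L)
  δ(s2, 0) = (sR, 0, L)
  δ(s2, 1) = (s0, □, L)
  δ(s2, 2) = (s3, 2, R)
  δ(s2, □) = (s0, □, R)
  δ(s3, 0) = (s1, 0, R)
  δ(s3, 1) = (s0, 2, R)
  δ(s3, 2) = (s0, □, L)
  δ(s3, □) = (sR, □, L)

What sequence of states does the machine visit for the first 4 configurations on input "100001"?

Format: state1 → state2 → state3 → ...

Execution trace:
Initial: [s0]100001
Step 1: δ(s0, 1) = (s1, 0, L) → [s1]□000001
Step 2: δ(s1, □) = (s3, □, L) → [s3]□□000001
Step 3: δ(s3, □) = (sR, □, L) → [sR]□□□000001

The machine reaches the reject state sR and halts.

State sequence: s0 → s1 → s3 → sR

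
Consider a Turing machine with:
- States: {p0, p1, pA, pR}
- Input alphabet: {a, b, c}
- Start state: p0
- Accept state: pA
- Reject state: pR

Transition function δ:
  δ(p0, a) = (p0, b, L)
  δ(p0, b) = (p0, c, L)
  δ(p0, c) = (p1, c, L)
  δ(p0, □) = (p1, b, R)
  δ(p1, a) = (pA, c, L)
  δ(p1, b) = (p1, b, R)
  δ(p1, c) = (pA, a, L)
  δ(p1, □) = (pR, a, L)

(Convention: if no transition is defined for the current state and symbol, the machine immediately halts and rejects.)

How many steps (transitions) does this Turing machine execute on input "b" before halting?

Execution trace:
Initial: [p0]b
Step 1: δ(p0, b) = (p0, c, L) → [p0]□c
Step 2: δ(p0, □) = (p1, b, R) → b[p1]c
Step 3: δ(p1, c) = (pA, a, L) → [pA]ba

The machine reaches the accept state pA and halts.

The machine executed 3 steps before halting.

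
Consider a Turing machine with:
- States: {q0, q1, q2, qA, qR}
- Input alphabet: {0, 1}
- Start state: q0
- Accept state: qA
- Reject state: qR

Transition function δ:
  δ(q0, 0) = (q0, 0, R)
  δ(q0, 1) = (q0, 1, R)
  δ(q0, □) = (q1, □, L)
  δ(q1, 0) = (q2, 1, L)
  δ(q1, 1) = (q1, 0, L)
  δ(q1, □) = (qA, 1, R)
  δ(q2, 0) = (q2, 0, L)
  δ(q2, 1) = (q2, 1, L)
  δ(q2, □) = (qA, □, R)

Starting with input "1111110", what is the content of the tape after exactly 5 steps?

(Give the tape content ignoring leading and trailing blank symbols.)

Execution trace:
Initial: [q0]1111110
Step 1: δ(q0, 1) = (q0, 1, R) → 1[q0]111110
Step 2: δ(q0, 1) = (q0, 1, R) → 11[q0]11110
Step 3: δ(q0, 1) = (q0, 1, R) → 111[q0]1110
Step 4: δ(q0, 1) = (q0, 1, R) → 1111[q0]110
Step 5: δ(q0, 1) = (q0, 1, R) → 11111[q0]10

After 5 steps, the tape (ignoring leading/trailing blanks) is: 1111110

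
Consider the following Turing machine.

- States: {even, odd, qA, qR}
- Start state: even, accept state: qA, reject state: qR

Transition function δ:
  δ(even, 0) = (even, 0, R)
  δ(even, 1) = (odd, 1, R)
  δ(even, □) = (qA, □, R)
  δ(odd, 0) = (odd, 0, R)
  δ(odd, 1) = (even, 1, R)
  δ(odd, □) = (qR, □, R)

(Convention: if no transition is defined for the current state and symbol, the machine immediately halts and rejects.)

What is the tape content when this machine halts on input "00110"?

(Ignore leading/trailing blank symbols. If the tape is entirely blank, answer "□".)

Execution trace:
Initial: [even]00110
Step 1: δ(even, 0) = (even, 0, R) → 0[even]0110
Step 2: δ(even, 0) = (even, 0, R) → 00[even]110
Step 3: δ(even, 1) = (odd, 1, R) → 001[odd]10
Step 4: δ(odd, 1) = (even, 1, R) → 0011[even]0
Step 5: δ(even, 0) = (even, 0, R) → 00110[even]□
Step 6: δ(even, □) = (qA, □, R) → 00110□[qA]□

The machine reaches the accept state qA and halts.

Final tape (ignoring leading/trailing blanks): 00110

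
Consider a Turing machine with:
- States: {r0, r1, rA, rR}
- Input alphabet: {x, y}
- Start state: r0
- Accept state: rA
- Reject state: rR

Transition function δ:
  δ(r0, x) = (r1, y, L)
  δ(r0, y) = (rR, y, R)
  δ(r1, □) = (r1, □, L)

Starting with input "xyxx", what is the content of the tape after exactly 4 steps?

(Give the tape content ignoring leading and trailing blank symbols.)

Execution trace:
Initial: [r0]xyxx
Step 1: δ(r0, x) = (r1, y, L) → [r1]□yyxx
Step 2: δ(r1, □) = (r1, □, L) → [r1]□□yyxx
Step 3: δ(r1, □) = (r1, □, L) → [r1]□□□yyxx
Step 4: δ(r1, □) = (r1, □, L) → [r1]□□□□yyxx

After 4 steps, the tape (ignoring leading/trailing blanks) is: yyxx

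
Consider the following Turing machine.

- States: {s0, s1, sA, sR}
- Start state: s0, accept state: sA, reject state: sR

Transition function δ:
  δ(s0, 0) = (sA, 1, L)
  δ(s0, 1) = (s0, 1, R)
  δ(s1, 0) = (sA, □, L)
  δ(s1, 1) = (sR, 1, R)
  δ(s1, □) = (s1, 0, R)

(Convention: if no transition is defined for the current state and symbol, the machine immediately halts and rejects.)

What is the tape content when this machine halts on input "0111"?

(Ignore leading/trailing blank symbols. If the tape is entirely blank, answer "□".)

Execution trace:
Initial: [s0]0111
Step 1: δ(s0, 0) = (sA, 1, L) → [sA]□1111

The machine reaches the accept state sA and halts.

Final tape (ignoring leading/trailing blanks): 1111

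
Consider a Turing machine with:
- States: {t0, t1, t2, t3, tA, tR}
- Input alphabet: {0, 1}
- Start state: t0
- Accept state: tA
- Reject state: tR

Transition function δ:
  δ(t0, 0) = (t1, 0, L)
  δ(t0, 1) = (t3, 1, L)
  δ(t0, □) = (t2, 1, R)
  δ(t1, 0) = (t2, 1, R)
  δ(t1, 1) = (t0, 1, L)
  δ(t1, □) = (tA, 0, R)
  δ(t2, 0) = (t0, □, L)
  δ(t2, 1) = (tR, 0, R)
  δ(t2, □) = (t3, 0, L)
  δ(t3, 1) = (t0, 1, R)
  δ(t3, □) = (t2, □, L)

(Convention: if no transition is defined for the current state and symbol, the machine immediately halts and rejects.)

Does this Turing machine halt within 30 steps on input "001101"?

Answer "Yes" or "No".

Execution trace:
Initial: [t0]001101
Step 1: δ(t0, 0) = (t1, 0, L) → [t1]□001101
Step 2: δ(t1, □) = (tA, 0, R) → 0[tA]001101

The machine reaches the accept state tA and halts.
The machine halted after 2 steps (within the 30-step bound).

Answer: Yes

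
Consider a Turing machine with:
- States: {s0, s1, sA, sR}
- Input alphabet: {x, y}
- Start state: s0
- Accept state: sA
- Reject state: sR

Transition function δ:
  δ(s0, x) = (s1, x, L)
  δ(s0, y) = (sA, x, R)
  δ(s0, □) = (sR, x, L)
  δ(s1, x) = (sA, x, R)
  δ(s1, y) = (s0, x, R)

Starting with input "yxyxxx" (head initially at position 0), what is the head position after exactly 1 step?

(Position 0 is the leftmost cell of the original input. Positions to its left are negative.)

Execution trace (head position shown):
Step 0: [s0]yxyxxx  (head at position 0)
Step 1: move right → x[sA]xyxxx  (head at position 1)

After 1 step, the head is at position 1.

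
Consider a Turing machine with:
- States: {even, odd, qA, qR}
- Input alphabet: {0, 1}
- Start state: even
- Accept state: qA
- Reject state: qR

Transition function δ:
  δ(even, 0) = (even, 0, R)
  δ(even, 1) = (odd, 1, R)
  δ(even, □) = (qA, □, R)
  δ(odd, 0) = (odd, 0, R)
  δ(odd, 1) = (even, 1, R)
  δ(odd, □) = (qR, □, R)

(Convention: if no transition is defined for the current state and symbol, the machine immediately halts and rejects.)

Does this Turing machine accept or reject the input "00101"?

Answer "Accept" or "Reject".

Execution trace:
Initial: [even]00101
Step 1: δ(even, 0) = (even, 0, R) → 0[even]0101
Step 2: δ(even, 0) = (even, 0, R) → 00[even]101
Step 3: δ(even, 1) = (odd, 1, R) → 001[odd]01
Step 4: δ(odd, 0) = (odd, 0, R) → 0010[odd]1
Step 5: δ(odd, 1) = (even, 1, R) → 00101[even]□
Step 6: δ(even, □) = (qA, □, R) → 00101□[qA]□

The machine reaches the accept state qA and halts.

Answer: Accept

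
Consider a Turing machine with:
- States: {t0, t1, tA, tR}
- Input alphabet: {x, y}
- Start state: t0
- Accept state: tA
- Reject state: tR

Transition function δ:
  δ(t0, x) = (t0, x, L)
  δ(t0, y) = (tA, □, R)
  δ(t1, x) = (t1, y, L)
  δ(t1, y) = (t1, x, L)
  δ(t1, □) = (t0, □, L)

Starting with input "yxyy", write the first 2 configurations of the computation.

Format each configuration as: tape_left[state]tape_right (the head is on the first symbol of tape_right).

Transitions applied:
Step 1: δ(t0, y) = (tA, □, R)

The first 2 configurations are:
[t0]yxyy ⊢ □[tA]xyy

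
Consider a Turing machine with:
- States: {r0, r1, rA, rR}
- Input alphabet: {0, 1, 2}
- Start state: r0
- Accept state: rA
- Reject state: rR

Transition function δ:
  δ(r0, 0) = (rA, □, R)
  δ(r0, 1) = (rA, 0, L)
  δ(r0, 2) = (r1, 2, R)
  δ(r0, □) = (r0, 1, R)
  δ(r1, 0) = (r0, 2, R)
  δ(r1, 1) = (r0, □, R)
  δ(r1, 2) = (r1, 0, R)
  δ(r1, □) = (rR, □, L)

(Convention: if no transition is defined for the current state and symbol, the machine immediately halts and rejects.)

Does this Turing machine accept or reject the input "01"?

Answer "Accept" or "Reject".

Execution trace:
Initial: [r0]01
Step 1: δ(r0, 0) = (rA, □, R) → □[rA]1

The machine reaches the accept state rA and halts.

Answer: Accept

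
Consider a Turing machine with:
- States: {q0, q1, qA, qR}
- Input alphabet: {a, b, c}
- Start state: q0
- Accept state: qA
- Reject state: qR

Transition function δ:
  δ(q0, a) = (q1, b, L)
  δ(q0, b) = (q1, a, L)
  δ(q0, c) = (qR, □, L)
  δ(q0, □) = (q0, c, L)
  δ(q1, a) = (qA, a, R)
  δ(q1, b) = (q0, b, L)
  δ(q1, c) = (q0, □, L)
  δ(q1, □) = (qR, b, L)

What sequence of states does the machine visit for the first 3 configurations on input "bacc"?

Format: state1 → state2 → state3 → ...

Execution trace:
Initial: [q0]bacc
Step 1: δ(q0, b) = (q1, a, L) → [q1]□aacc
Step 2: δ(q1, □) = (qR, b, L) → [qR]□baacc

The machine reaches the reject state qR and halts.

State sequence: q0 → q1 → qR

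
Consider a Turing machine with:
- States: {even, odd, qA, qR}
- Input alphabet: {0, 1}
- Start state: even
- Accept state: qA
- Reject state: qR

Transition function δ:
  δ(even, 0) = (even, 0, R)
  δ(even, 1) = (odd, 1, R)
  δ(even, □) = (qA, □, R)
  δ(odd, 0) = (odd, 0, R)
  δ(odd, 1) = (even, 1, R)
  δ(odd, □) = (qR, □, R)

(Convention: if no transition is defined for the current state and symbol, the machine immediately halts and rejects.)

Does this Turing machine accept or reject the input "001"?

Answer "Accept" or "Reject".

Execution trace:
Initial: [even]001
Step 1: δ(even, 0) = (even, 0, R) → 0[even]01
Step 2: δ(even, 0) = (even, 0, R) → 00[even]1
Step 3: δ(even, 1) = (odd, 1, R) → 001[odd]□
Step 4: δ(odd, □) = (qR, □, R) → 001□[qR]□

The machine reaches the reject state qR and halts.

Answer: Reject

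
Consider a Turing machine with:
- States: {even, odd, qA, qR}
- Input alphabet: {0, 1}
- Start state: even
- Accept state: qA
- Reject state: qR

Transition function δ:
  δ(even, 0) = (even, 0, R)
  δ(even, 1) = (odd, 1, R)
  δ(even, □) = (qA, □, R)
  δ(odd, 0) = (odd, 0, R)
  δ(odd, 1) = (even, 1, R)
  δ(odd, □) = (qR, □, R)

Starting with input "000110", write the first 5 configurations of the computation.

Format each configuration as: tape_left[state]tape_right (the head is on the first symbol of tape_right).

Transitions applied:
Step 1: δ(even, 0) = (even, 0, R)
Step 2: δ(even, 0) = (even, 0, R)
Step 3: δ(even, 0) = (even, 0, R)
Step 4: δ(even, 1) = (odd, 1, R)

The first 5 configurations are:
[even]000110 ⊢ 0[even]00110 ⊢ 00[even]0110 ⊢ 000[even]110 ⊢ 0001[odd]10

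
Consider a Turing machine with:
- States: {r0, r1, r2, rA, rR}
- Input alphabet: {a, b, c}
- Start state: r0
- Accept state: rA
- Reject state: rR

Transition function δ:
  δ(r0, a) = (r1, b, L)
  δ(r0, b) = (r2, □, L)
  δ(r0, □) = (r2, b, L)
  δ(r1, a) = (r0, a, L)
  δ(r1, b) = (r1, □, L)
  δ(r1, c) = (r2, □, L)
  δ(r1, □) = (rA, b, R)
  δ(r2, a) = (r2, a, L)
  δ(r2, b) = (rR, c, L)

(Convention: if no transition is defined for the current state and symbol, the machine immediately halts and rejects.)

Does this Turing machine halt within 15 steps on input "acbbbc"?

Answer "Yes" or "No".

Execution trace:
Initial: [r0]acbbbc
Step 1: δ(r0, a) = (r1, b, L) → [r1]□bcbbbc
Step 2: δ(r1, □) = (rA, b, R) → b[rA]bcbbbc

The machine reaches the accept state rA and halts.
The machine halted after 2 steps (within the 15-step bound).

Answer: Yes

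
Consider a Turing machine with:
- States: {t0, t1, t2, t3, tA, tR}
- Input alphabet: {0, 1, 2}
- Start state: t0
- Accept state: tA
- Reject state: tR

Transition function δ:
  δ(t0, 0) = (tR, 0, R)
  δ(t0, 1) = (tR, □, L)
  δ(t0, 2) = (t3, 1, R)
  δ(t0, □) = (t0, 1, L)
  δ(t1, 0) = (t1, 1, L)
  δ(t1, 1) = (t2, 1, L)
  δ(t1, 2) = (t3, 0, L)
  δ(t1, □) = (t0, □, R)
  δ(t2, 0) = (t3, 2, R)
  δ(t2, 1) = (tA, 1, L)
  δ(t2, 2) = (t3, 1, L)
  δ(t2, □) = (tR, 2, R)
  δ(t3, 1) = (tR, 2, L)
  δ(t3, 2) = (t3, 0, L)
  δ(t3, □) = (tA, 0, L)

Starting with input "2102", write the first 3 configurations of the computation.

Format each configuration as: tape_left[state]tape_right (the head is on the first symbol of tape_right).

Transitions applied:
Step 1: δ(t0, 2) = (t3, 1, R)
Step 2: δ(t3, 1) = (tR, 2, L)

The first 3 configurations are:
[t0]2102 ⊢ 1[t3]102 ⊢ [tR]1202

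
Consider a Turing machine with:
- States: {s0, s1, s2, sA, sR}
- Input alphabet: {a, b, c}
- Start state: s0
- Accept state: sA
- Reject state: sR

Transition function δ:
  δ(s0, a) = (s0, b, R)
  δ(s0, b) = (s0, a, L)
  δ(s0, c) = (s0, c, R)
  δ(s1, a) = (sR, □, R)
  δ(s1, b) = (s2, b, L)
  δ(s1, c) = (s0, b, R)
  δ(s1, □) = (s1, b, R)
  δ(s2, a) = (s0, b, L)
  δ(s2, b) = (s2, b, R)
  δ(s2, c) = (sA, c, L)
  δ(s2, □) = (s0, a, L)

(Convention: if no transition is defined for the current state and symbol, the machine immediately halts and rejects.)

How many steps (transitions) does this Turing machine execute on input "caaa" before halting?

Execution trace:
Initial: [s0]caaa
Step 1: δ(s0, c) = (s0, c, R) → c[s0]aaa
Step 2: δ(s0, a) = (s0, b, R) → cb[s0]aa
Step 3: δ(s0, a) = (s0, b, R) → cbb[s0]a
Step 4: δ(s0, a) = (s0, b, R) → cbbb[s0]□

No transition is defined for δ(s0, □). By convention the machine halts and rejects.

The machine executed 4 steps before halting.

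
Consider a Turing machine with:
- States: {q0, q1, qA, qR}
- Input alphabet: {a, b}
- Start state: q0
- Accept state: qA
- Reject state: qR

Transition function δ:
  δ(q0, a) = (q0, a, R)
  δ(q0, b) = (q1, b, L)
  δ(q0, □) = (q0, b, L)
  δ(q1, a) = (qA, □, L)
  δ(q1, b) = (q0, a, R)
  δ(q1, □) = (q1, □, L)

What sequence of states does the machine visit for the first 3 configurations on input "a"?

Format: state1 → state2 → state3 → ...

Execution trace:
Initial: [q0]a
Step 1: δ(q0, a) = (q0, a, R) → a[q0]□
Step 2: δ(q0, □) = (q0, b, L) → [q0]ab

State sequence: q0 → q0 → q0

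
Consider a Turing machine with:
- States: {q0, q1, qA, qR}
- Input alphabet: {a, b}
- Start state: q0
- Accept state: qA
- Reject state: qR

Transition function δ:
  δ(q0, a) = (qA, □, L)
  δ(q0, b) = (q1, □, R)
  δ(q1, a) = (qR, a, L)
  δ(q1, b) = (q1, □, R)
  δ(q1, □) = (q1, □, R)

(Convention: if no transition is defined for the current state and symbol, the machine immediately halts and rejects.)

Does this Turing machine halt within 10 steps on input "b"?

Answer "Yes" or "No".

Execution trace:
Initial: [q0]b
Step 1: δ(q0, b) = (q1, □, R) → □[q1]□
Step 2: δ(q1, □) = (q1, □, R) → □□[q1]□
Step 3: δ(q1, □) = (q1, □, R) → □□□[q1]□
Step 4: δ(q1, □) = (q1, □, R) → □□□□[q1]□
Step 5: δ(q1, □) = (q1, □, R) → □□□□□[q1]□
Step 6: δ(q1, □) = (q1, □, R) → □□□□□□[q1]□
Step 7: δ(q1, □) = (q1, □, R) → □□□□□□□[q1]□
Step 8: δ(q1, □) = (q1, □, R) → □□□□□□□□[q1]□
Step 9: δ(q1, □) = (q1, □, R) → □□□□□□□□□[q1]□
Step 10: δ(q1, □) = (q1, □, R) → □□□□□□□□□□[q1]□

The machine has not reached a halting state after 10 steps.
The machine did not halt within the 10-step bound.

Answer: No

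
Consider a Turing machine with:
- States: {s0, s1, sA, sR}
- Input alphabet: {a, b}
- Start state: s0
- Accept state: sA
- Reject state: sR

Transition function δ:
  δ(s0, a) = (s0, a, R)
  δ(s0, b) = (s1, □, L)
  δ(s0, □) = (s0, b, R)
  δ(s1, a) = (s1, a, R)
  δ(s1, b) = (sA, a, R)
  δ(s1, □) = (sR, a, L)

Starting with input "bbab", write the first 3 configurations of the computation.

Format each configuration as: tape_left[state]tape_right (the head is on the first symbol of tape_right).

Transitions applied:
Step 1: δ(s0, b) = (s1, □, L)
Step 2: δ(s1, □) = (sR, a, L)

The first 3 configurations are:
[s0]bbab ⊢ [s1]□□bab ⊢ [sR]□a□bab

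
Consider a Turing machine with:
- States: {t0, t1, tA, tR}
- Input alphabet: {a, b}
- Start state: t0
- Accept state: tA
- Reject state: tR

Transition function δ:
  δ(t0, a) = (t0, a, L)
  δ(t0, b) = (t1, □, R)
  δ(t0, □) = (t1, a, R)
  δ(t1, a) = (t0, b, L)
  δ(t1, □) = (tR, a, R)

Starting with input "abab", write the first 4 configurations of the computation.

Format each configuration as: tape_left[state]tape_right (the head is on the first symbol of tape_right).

Transitions applied:
Step 1: δ(t0, a) = (t0, a, L)
Step 2: δ(t0, □) = (t1, a, R)
Step 3: δ(t1, a) = (t0, b, L)

The first 4 configurations are:
[t0]abab ⊢ [t0]□abab ⊢ a[t1]abab ⊢ [t0]abbab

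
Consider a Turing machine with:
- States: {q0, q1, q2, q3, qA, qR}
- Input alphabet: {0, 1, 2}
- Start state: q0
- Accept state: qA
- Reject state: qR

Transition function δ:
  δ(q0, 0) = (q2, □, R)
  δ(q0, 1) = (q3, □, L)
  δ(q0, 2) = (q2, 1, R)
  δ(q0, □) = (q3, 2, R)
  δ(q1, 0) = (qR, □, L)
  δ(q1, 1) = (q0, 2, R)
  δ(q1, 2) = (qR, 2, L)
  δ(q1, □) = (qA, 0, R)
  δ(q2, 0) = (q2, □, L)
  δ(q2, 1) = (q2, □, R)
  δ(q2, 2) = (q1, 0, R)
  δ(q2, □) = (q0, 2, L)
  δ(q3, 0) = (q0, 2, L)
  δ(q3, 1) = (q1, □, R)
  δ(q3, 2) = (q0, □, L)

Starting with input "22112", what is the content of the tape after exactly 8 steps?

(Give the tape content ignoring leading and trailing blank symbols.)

Execution trace:
Initial: [q0]22112
Step 1: δ(q0, 2) = (q2, 1, R) → 1[q2]2112
Step 2: δ(q2, 2) = (q1, 0, R) → 10[q1]112
Step 3: δ(q1, 1) = (q0, 2, R) → 102[q0]12
Step 4: δ(q0, 1) = (q3, □, L) → 10[q3]2□2
Step 5: δ(q3, 2) = (q0, □, L) → 1[q0]0□□2
Step 6: δ(q0, 0) = (q2, □, R) → 1□[q2]□□2
Step 7: δ(q2, □) = (q0, 2, L) → 1[q0]□2□2
Step 8: δ(q0, □) = (q3, 2, R) → 12[q3]2□2

After 8 steps, the tape (ignoring leading/trailing blanks) is: 122□2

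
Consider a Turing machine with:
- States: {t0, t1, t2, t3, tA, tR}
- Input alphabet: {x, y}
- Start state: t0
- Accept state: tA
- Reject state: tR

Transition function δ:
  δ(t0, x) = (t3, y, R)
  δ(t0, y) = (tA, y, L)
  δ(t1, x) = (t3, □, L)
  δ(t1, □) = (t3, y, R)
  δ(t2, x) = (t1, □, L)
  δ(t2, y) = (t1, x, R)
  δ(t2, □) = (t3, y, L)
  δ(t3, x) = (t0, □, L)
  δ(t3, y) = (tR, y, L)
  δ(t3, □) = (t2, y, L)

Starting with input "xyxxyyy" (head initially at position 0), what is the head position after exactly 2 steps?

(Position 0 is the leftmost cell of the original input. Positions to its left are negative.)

Execution trace (head position shown):
Step 0: [t0]xyxxyyy  (head at position 0)
Step 1: move right → y[t3]yxxyyy  (head at position 1)
Step 2: move left → [tR]yyxxyyy  (head at position 0)

After 2 steps, the head is at position 0.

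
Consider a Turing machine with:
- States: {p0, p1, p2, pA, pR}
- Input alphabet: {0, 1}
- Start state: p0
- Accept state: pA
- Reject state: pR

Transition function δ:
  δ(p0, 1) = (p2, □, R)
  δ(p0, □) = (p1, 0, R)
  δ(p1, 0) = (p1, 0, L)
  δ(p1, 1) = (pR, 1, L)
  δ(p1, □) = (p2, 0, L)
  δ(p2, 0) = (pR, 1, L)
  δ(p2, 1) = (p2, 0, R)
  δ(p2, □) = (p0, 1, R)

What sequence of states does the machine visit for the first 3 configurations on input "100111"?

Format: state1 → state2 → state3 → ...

Execution trace:
Initial: [p0]100111
Step 1: δ(p0, 1) = (p2, □, R) → □[p2]00111
Step 2: δ(p2, 0) = (pR, 1, L) → [pR]□10111

The machine reaches the reject state pR and halts.

State sequence: p0 → p2 → pR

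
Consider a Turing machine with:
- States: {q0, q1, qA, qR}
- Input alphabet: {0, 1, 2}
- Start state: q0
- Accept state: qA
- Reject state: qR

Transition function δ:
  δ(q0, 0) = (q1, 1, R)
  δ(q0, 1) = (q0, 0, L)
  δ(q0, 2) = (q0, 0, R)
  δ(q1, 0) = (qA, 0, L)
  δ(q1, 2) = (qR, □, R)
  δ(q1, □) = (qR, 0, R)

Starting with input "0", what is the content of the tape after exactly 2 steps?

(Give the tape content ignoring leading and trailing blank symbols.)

Execution trace:
Initial: [q0]0
Step 1: δ(q0, 0) = (q1, 1, R) → 1[q1]□
Step 2: δ(q1, □) = (qR, 0, R) → 10[qR]□

The machine reaches the reject state qR and halts.

After 2 steps, the tape (ignoring leading/trailing blanks) is: 10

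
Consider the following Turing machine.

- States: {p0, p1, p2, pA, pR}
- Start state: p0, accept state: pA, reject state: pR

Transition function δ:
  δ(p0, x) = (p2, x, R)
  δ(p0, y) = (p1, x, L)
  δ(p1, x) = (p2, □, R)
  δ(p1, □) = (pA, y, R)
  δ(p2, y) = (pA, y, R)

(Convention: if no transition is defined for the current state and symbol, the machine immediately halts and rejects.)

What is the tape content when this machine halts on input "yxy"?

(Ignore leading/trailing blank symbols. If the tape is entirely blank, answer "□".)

Execution trace:
Initial: [p0]yxy
Step 1: δ(p0, y) = (p1, x, L) → [p1]□xxy
Step 2: δ(p1, □) = (pA, y, R) → y[pA]xxy

The machine reaches the accept state pA and halts.

Final tape (ignoring leading/trailing blanks): yxxy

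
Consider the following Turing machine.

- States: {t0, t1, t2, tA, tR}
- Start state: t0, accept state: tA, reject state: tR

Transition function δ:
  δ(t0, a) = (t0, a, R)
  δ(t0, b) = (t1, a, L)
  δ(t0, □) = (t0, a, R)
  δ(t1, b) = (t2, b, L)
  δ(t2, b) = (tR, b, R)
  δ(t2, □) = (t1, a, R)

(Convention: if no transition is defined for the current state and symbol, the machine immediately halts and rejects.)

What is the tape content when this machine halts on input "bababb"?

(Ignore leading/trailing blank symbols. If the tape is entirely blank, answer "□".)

Execution trace:
Initial: [t0]bababb
Step 1: δ(t0, b) = (t1, a, L) → [t1]□aababb

No transition is defined for δ(t1, □). By convention the machine halts and rejects.

Final tape (ignoring leading/trailing blanks): aababb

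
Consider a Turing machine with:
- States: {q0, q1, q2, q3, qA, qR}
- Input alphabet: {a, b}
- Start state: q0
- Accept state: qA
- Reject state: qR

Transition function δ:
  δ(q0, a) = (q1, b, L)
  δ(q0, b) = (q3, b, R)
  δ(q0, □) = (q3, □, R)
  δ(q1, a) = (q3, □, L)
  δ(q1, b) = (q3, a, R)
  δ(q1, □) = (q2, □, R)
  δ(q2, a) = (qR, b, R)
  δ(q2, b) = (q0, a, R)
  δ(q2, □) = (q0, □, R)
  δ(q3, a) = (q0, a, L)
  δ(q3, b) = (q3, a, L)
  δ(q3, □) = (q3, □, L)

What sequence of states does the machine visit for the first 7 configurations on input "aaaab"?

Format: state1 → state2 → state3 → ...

Execution trace:
Initial: [q0]aaaab
Step 1: δ(q0, a) = (q1, b, L) → [q1]□baaab
Step 2: δ(q1, □) = (q2, □, R) → □[q2]baaab
Step 3: δ(q2, b) = (q0, a, R) → □a[q0]aaab
Step 4: δ(q0, a) = (q1, b, L) → □[q1]abaab
Step 5: δ(q1, a) = (q3, □, L) → [q3]□□baab
Step 6: δ(q3, □) = (q3, □, L) → [q3]□□□baab

State sequence: q0 → q1 → q2 → q0 → q1 → q3 → q3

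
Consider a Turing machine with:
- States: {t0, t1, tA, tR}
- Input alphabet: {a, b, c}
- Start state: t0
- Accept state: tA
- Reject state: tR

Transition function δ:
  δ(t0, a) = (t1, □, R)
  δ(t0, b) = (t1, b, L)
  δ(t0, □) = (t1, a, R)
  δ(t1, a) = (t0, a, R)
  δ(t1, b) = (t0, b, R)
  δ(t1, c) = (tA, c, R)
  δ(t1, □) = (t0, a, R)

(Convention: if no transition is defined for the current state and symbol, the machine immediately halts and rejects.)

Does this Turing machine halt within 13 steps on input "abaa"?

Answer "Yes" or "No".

Execution trace:
Initial: [t0]abaa
Step 1: δ(t0, a) = (t1, □, R) → □[t1]baa
Step 2: δ(t1, b) = (t0, b, R) → □b[t0]aa
Step 3: δ(t0, a) = (t1, □, R) → □b□[t1]a
Step 4: δ(t1, a) = (t0, a, R) → □b□a[t0]□
Step 5: δ(t0, □) = (t1, a, R) → □b□aa[t1]□
Step 6: δ(t1, □) = (t0, a, R) → □b□aaa[t0]□
Step 7: δ(t0, □) = (t1, a, R) → □b□aaaa[t1]□
Step 8: δ(t1, □) = (t0, a, R) → □b□aaaaa[t0]□
Step 9: δ(t0, □) = (t1, a, R) → □b□aaaaaa[t1]□
Step 10: δ(t1, □) = (t0, a, R) → □b□aaaaaaa[t0]□
Step 11: δ(t0, □) = (t1, a, R) → □b□aaaaaaaa[t1]□
Step 12: δ(t1, □) = (t0, a, R) → □b□aaaaaaaaa[t0]□
Step 13: δ(t0, □) = (t1, a, R) → □b□aaaaaaaaaa[t1]□

The machine has not reached a halting state after 13 steps.
The machine did not halt within the 13-step bound.

Answer: No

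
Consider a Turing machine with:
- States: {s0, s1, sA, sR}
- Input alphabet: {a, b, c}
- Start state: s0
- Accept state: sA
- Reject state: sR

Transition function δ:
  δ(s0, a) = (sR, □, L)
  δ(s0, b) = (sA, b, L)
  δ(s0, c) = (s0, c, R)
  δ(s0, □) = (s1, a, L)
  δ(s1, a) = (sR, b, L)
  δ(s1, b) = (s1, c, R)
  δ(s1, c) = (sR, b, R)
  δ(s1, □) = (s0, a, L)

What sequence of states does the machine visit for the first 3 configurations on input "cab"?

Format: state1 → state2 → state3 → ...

Execution trace:
Initial: [s0]cab
Step 1: δ(s0, c) = (s0, c, R) → c[s0]ab
Step 2: δ(s0, a) = (sR, □, L) → [sR]c□b

The machine reaches the reject state sR and halts.

State sequence: s0 → s0 → sR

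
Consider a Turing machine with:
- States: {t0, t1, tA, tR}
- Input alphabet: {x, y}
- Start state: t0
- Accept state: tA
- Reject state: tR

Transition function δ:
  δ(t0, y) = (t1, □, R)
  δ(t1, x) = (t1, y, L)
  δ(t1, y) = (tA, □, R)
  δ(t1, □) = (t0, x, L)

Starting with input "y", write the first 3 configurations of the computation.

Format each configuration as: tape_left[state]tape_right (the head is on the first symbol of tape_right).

Transitions applied:
Step 1: δ(t0, y) = (t1, □, R)
Step 2: δ(t1, □) = (t0, x, L)

The first 3 configurations are:
[t0]y ⊢ □[t1]□ ⊢ [t0]□x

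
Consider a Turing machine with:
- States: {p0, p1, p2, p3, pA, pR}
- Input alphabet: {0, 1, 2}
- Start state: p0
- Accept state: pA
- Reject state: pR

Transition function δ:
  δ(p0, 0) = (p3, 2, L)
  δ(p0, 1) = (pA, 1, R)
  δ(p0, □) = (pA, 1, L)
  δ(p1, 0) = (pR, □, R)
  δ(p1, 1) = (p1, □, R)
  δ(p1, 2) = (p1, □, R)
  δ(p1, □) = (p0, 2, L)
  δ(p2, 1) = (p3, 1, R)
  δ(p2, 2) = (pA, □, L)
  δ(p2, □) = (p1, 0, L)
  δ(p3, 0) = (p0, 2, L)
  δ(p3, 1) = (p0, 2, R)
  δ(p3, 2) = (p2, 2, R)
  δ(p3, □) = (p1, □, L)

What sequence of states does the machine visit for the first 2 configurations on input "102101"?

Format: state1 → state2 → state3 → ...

Execution trace:
Initial: [p0]102101
Step 1: δ(p0, 1) = (pA, 1, R) → 1[pA]02101

The machine reaches the accept state pA and halts.

State sequence: p0 → pA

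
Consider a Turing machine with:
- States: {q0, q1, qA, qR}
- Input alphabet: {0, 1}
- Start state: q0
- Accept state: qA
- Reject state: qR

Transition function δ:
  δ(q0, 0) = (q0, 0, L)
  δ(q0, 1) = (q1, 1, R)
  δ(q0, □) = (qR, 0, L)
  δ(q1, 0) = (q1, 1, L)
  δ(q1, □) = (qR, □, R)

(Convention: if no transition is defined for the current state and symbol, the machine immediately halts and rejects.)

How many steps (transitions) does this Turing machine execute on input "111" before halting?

Execution trace:
Initial: [q0]111
Step 1: δ(q0, 1) = (q1, 1, R) → 1[q1]11

No transition is defined for δ(q1, 1). By convention the machine halts and rejects.

The machine executed 1 step before halting.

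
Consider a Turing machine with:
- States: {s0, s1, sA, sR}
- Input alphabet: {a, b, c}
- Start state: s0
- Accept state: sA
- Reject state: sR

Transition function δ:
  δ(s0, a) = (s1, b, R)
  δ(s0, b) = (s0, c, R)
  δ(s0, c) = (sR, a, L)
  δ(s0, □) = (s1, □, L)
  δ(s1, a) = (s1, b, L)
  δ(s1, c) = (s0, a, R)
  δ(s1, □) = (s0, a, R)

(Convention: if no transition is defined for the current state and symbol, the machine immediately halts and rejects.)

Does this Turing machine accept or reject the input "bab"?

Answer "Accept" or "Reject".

Execution trace:
Initial: [s0]bab
Step 1: δ(s0, b) = (s0, c, R) → c[s0]ab
Step 2: δ(s0, a) = (s1, b, R) → cb[s1]b

No transition is defined for δ(s1, b). By convention the machine halts and rejects.

Answer: Reject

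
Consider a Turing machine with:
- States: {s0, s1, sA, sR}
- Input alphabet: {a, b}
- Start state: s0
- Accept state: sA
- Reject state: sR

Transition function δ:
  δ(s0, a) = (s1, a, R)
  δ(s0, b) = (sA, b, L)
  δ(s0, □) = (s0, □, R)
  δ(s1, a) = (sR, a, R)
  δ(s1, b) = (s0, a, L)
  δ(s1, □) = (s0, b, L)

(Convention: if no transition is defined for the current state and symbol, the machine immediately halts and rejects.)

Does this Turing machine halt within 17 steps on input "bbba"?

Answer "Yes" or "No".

Execution trace:
Initial: [s0]bbba
Step 1: δ(s0, b) = (sA, b, L) → [sA]□bbba

The machine reaches the accept state sA and halts.
The machine halted after 1 step (within the 17-step bound).

Answer: Yes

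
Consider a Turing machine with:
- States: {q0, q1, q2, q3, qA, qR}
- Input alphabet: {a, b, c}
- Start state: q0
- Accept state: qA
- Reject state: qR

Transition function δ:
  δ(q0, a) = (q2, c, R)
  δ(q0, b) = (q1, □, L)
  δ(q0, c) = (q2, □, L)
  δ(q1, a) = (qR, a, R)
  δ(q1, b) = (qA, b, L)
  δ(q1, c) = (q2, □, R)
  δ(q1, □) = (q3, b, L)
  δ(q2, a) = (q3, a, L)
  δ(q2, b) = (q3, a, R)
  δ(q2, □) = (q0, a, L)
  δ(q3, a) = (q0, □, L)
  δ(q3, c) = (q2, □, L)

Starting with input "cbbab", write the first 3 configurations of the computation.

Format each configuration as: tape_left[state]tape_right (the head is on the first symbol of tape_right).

Transitions applied:
Step 1: δ(q0, c) = (q2, □, L)
Step 2: δ(q2, □) = (q0, a, L)

The first 3 configurations are:
[q0]cbbab ⊢ [q2]□□bbab ⊢ [q0]□a□bbab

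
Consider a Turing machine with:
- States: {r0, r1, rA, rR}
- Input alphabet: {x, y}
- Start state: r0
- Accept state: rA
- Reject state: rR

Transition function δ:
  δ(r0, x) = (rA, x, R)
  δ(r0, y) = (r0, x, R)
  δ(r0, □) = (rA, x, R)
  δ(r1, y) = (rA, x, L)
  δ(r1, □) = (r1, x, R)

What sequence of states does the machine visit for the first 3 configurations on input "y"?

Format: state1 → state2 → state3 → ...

Execution trace:
Initial: [r0]y
Step 1: δ(r0, y) = (r0, x, R) → x[r0]□
Step 2: δ(r0, □) = (rA, x, R) → xx[rA]□

The machine reaches the accept state rA and halts.

State sequence: r0 → r0 → rA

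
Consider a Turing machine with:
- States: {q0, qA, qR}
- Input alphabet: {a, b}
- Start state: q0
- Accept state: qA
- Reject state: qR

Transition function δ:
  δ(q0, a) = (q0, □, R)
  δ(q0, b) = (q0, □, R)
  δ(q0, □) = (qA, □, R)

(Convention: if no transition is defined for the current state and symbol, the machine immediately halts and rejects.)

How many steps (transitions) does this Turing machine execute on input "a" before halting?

Execution trace:
Initial: [q0]a
Step 1: δ(q0, a) = (q0, □, R) → □[q0]□
Step 2: δ(q0, □) = (qA, □, R) → □□[qA]□

The machine reaches the accept state qA and halts.

The machine executed 2 steps before halting.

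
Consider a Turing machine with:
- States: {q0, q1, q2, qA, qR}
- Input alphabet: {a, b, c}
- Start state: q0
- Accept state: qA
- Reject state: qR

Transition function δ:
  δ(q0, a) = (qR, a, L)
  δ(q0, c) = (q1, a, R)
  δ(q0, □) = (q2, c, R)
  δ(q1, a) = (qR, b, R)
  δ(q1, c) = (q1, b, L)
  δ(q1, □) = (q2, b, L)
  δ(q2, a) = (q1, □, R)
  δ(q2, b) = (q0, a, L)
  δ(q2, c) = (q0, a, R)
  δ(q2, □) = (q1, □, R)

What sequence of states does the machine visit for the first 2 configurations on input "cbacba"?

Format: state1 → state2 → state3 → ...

Execution trace:
Initial: [q0]cbacba
Step 1: δ(q0, c) = (q1, a, R) → a[q1]bacba

No transition is defined for δ(q1, b). By convention the machine halts and rejects.

State sequence: q0 → q1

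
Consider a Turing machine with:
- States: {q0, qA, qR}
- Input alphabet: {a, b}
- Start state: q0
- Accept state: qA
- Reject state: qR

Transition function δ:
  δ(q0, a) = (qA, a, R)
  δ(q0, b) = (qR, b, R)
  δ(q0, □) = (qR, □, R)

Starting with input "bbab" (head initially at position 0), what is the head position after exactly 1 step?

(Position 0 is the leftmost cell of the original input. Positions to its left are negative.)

Execution trace (head position shown):
Step 0: [q0]bbab  (head at position 0)
Step 1: move right → b[qR]bab  (head at position 1)

After 1 step, the head is at position 1.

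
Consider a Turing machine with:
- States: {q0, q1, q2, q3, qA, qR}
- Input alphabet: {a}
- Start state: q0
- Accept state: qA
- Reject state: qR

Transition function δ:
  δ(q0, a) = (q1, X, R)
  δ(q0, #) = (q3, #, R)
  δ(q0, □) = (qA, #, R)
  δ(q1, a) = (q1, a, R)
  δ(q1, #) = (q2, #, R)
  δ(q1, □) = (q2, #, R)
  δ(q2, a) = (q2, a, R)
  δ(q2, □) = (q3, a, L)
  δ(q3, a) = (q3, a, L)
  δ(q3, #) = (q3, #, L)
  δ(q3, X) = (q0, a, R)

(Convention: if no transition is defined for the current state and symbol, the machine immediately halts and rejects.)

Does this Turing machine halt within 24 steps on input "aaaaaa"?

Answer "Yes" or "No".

Execution trace:
Initial: [q0]aaaaaa
Step 1: δ(q0, a) = (q1, X, R) → X[q1]aaaaa
Step 2: δ(q1, a) = (q1, a, R) → Xa[q1]aaaa
Step 3: δ(q1, a) = (q1, a, R) → Xaa[q1]aaa
Step 4: δ(q1, a) = (q1, a, R) → Xaaa[q1]aa
Step 5: δ(q1, a) = (q1, a, R) → Xaaaa[q1]a
Step 6: δ(q1, a) = (q1, a, R) → Xaaaaa[q1]□
Step 7: δ(q1, □) = (q2, #, R) → Xaaaaa#[q2]□
Step 8: δ(q2, □) = (q3, a, L) → Xaaaaa[q3]#a
Step 9: δ(q3, #) = (q3, #, L) → Xaaaa[q3]a#a
Step 10: δ(q3, a) = (q3, a, L) → Xaaa[q3]aa#a
Step 11: δ(q3, a) = (q3, a, L) → Xaa[q3]aaa#a
Step 12: δ(q3, a) = (q3, a, L) → Xa[q3]aaaa#a
Step 13: δ(q3, a) = (q3, a, L) → X[q3]aaaaa#a
Step 14: δ(q3, a) = (q3, a, L) → [q3]Xaaaaa#a
Step 15: δ(q3, X) = (q0, a, R) → a[q0]aaaaa#a
Step 16: δ(q0, a) = (q1, X, R) → aX[q1]aaaa#a
Step 17: δ(q1, a) = (q1, a, R) → aXa[q1]aaa#a
Step 18: δ(q1, a) = (q1, a, R) → aXaa[q1]aa#a
Step 19: δ(q1, a) = (q1, a, R) → aXaaa[q1]a#a
Step 20: δ(q1, a) = (q1, a, R) → aXaaaa[q1]#a
Step 21: δ(q1, #) = (q2, #, R) → aXaaaa#[q2]a
Step 22: δ(q2, a) = (q2, a, R) → aXaaaa#a[q2]□
Step 23: δ(q2, □) = (q3, a, L) → aXaaaa#[q3]aa
Step 24: δ(q3, a) = (q3, a, L) → aXaaaa[q3]#aa

The machine has not reached a halting state after 24 steps.
The machine did not halt within the 24-step bound.

Answer: No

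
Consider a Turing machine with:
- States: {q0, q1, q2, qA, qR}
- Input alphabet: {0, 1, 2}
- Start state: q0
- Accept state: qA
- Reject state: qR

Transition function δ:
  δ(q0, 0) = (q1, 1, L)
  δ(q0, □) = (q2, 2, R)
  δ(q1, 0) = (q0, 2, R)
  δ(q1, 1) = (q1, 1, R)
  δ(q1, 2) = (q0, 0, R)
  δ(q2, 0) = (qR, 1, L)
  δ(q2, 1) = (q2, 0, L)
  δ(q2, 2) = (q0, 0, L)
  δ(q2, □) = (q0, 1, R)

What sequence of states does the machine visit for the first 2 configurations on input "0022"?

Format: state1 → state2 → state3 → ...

Execution trace:
Initial: [q0]0022
Step 1: δ(q0, 0) = (q1, 1, L) → [q1]□1022

No transition is defined for δ(q1, □). By convention the machine halts and rejects.

State sequence: q0 → q1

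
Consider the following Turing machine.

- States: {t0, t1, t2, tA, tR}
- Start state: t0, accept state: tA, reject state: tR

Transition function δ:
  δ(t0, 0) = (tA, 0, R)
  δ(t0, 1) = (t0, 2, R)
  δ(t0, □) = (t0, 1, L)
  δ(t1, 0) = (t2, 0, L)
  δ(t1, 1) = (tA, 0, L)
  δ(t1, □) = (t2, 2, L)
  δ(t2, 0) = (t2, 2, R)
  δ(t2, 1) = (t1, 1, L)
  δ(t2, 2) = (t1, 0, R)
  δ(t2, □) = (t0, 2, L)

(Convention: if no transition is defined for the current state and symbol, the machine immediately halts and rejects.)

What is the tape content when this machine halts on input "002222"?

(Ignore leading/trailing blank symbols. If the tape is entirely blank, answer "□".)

Execution trace:
Initial: [t0]002222
Step 1: δ(t0, 0) = (tA, 0, R) → 0[tA]02222

The machine reaches the accept state tA and halts.

Final tape (ignoring leading/trailing blanks): 002222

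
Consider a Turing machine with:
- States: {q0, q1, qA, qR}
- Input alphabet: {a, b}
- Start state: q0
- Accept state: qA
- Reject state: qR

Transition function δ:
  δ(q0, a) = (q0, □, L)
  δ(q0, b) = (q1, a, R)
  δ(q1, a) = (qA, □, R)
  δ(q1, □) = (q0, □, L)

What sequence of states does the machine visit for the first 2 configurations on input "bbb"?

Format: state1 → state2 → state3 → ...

Execution trace:
Initial: [q0]bbb
Step 1: δ(q0, b) = (q1, a, R) → a[q1]bb

No transition is defined for δ(q1, b). By convention the machine halts and rejects.

State sequence: q0 → q1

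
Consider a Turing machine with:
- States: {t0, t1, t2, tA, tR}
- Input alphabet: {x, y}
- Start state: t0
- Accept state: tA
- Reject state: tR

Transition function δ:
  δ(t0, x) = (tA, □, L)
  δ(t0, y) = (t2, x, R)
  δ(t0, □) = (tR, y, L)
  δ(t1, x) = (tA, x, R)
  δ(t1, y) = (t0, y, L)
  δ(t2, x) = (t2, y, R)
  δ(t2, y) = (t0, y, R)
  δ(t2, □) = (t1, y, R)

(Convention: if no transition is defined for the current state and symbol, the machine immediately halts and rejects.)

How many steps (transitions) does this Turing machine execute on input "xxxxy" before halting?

Execution trace:
Initial: [t0]xxxxy
Step 1: δ(t0, x) = (tA, □, L) → [tA]□□xxxy

The machine reaches the accept state tA and halts.

The machine executed 1 step before halting.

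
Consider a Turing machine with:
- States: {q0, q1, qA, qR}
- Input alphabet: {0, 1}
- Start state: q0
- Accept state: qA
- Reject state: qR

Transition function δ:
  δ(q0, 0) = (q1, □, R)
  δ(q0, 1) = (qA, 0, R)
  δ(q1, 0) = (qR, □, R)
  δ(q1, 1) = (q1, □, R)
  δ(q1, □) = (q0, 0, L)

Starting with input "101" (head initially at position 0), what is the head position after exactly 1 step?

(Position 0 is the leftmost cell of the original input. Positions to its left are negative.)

Execution trace (head position shown):
Step 0: [q0]101  (head at position 0)
Step 1: move right → 0[qA]01  (head at position 1)

After 1 step, the head is at position 1.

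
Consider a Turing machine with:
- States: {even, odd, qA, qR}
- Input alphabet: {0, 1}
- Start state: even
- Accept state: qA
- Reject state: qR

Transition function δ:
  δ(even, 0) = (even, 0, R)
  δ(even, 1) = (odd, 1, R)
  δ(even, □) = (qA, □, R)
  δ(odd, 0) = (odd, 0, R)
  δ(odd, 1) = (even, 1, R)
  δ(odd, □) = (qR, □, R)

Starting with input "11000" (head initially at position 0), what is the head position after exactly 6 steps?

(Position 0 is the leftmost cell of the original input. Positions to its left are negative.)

Execution trace (head position shown):
Step 0: [even]11000  (head at position 0)
Step 1: move right → 1[odd]1000  (head at position 1)
Step 2: move right → 11[even]000  (head at position 2)
Step 3: move right → 110[even]00  (head at position 3)
Step 4: move right → 1100[even]0  (head at position 4)
Step 5: move right → 11000[even]□  (head at position 5)
Step 6: move right → 11000□[qA]□  (head at position 6)

After 6 steps, the head is at position 6.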